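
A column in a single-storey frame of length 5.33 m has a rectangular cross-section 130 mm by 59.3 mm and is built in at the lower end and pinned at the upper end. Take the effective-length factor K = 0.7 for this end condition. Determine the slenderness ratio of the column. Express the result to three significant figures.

λ ≈ 218

For a rectangle r_min = b/√12 = 59.3/√12 = 17.12 mm
L_e = K·L = 0.7 × 5.33 m = 3.731 m = 3731.0 mm
λ = L_e / r_min = 3731.0 / 17.12 = 218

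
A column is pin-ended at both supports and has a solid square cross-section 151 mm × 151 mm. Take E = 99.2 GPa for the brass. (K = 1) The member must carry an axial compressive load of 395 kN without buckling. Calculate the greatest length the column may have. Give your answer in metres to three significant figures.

I = a⁴/12 = 151⁴/12 = 4.332×10^7 mm⁴
I = 4.332×10^-5 m⁴
At the buckling limit P_cr = P = 3.950×10^5 N
From P_cr = π²EI/(K·L)²:  L = (1/K)·√(π²EI/P_cr) = (1/1)·√(π²×9.92×10^10×4.332×10^-5/3.950×10^5)
L = 10.4 m

L_max ≈ 10.4 m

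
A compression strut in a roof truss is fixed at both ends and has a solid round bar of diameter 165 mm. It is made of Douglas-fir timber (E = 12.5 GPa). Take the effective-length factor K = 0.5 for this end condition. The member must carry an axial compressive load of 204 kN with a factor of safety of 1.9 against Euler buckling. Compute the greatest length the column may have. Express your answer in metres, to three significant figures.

L_max ≈ 6.81 m

I = πd⁴/64 = π×165⁴/64 = 3.638×10^7 mm⁴
I = 3.638×10^-5 m⁴
Required critical load P_cr = n·P = 1.9 × 204 = 387.6 kN = 3.876×10^5 N
From P_cr = π²EI/(K·L)²:  L = (1/K)·√(π²EI/P_cr) = (1/0.5)·√(π²×1.25×10^10×3.638×10^-5/3.876×10^5)
L = 6.81 m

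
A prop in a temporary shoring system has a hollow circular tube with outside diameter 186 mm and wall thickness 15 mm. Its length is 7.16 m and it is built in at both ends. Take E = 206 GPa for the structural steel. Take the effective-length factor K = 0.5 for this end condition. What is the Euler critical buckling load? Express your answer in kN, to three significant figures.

P_cr ≈ 4710 kN

Inner diameter d_i = 186 − 2×15 = 156.0 mm
I = π(d_o⁴ − d_i⁴)/64 = π(186⁴ − 156.0⁴)/64 = 2.968×10^7 mm⁴
I = 2.968×10^7 mm⁴ = 2.968×10^-5 m⁴
Effective length L_e = K·L = 0.5 × 7.16 = 3.580 m
P_cr = π²EI / L_e² = π² × 206×10⁹ × 2.968×10^-5 / 3.580² = 4.708×10^6 N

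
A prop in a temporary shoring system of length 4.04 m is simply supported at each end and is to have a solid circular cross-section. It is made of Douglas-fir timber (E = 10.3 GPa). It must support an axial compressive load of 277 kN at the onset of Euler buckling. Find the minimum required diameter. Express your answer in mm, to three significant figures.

d ≈ 173 mm

L_e = K·L = 1 × 4.04 = 4.040 m
Required I = P_cr·L_e²/(π²E) = 2.770×10^5 × 4.040² / (π² × 1.03×10^10) = 4.447×10^-5 m⁴
I_req = 4.447×10^7 mm⁴
Solid circle: I = πd⁴/64  ⇒  d = (64I/π)^(1/4) = (64×4.447×10^7/π)^(1/4) = 173 mm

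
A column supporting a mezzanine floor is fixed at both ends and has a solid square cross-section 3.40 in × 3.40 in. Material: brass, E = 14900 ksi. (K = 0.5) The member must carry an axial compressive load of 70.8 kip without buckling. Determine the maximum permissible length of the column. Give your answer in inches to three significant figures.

I = a⁴/12 = 3.40⁴/12 = 11.14 in⁴
At the buckling limit P_cr = P = 7.080×10^4 lb
From P_cr = π²EI/(K·L)²:  L = (1/K)·√(π²EI/P_cr) = (1/0.5)·√(π²×1.49×10^7×11.14/7.080×10^4)
L = 304 in

L_max ≈ 304 in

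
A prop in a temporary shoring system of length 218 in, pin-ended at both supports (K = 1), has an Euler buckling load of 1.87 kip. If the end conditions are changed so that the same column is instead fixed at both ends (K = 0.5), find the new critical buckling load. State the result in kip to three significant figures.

P_cr ≈ 7.48 kip

P_cr ∝ 1/K², so P_cr,new = P_cr,old × (K_old/K_new)² = 1.87 × (1/0.5)²
= 1.87 × 4.000 = 7.48 kip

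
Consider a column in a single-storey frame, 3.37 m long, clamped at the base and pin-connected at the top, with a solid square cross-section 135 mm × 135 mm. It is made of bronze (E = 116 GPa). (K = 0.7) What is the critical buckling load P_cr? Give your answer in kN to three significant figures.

P_cr ≈ 5690 kN

I = a⁴/12 = 135⁴/12 = 2.768×10^7 mm⁴
I = 2.768×10^7 mm⁴ = 2.768×10^-5 m⁴
Effective length L_e = K·L = 0.7 × 3.37 = 2.359 m
P_cr = π²EI / L_e² = π² × 116×10⁹ × 2.768×10^-5 / 2.359² = 5.695×10^6 N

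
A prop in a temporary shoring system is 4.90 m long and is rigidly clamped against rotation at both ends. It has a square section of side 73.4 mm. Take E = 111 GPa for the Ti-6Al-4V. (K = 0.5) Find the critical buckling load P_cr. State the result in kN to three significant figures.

I = a⁴/12 = 73.4⁴/12 = 2.419×10^6 mm⁴
I = 2.419×10^6 mm⁴ = 2.419×10^-6 m⁴
Effective length L_e = K·L = 0.5 × 4.90 = 2.450 m
P_cr = π²EI / L_e² = π² × 111×10⁹ × 2.419×10^-6 / 2.450² = 4.415×10^5 N

P_cr ≈ 441 kN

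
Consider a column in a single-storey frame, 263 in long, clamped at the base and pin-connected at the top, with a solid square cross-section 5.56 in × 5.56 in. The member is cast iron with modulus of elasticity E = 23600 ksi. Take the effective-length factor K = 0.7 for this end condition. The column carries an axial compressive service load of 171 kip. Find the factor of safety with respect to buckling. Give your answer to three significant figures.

n ≈ 3.20

I = a⁴/12 = 5.56⁴/12 = 79.64 in⁴
Effective length L_e = K·L = 0.7 × 263 = 184.1 in
P_cr = π²EI / L_e² = π² × 23600×10³ × 79.64 / 184.1² = 5.473×10^5 lb
Factor of safety n = P_cr / P = 547.30 / 171 = 3.20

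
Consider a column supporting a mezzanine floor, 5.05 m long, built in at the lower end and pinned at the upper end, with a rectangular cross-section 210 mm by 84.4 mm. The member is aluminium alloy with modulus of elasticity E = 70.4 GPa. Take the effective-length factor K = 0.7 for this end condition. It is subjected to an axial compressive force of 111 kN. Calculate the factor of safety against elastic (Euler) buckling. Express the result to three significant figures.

n ≈ 5.27

Buckling occurs about the weak axis: I_min = h·b³/12 with b = 84.4 mm (the shorter side).
I_min = 210×84.4³/12 = 1.052×10^7 mm⁴
I = 1.052×10^7 mm⁴ = 1.052×10^-5 m⁴
Effective length L_e = K·L = 0.7 × 5.05 = 3.535 m
P_cr = π²EI / L_e² = π² × 70.4×10⁹ × 1.052×10^-5 / 3.535² = 5.850×10^5 N
Factor of safety n = P_cr / P = 585.00 / 111 = 5.27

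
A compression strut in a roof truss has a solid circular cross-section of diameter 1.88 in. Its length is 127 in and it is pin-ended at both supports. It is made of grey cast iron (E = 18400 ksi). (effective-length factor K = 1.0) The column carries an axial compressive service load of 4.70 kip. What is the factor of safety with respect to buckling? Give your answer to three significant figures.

I = πd⁴/64 = π×1.88⁴/64 = 0.6132 in⁴
Effective length L_e = K·L = 1 × 127 = 127.0 in
P_cr = π²EI / L_e² = π² × 18400×10³ × 0.6132 / 127.0² = 6.904×10^3 lb
Factor of safety n = P_cr / P = 6.9042 / 4.70 = 1.47

n ≈ 1.47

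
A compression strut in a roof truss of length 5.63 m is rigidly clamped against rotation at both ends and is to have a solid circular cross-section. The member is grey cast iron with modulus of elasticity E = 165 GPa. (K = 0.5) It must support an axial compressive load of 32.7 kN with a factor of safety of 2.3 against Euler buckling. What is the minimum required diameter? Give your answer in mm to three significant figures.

Required P_cr = n·P = 2.3 × 32.7 = 75.21 kN
L_e = K·L = 0.5 × 5.63 = 2.815 m
Required I = P_cr·L_e²/(π²E) = 7.521×10^4 × 2.815² / (π² × 1.65×10^11) = 3.660×10^-7 m⁴
I_req = 3.660×10^5 mm⁴
Solid circle: I = πd⁴/64  ⇒  d = (64I/π)^(1/4) = (64×3.660×10^5/π)^(1/4) = 52.3 mm

d ≈ 52.3 mm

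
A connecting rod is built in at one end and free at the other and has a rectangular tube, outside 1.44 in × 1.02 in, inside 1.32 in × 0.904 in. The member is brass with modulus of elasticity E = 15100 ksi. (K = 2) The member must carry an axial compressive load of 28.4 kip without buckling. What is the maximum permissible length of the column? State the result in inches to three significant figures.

L_max ≈ 7.78 in

Weak-axis I_min = (h_o·b_o³ − h_i·b_i³)/12 with b_o = 1.02, b_i = 0.9040 in (shorter outer/inner sides).
I_min = (1.44×1.02³ − 1.320×0.9040³)/12 = 4.608×10^-2 in⁴
At the buckling limit P_cr = P = 2.840×10^4 lb
From P_cr = π²EI/(K·L)²:  L = (1/K)·√(π²EI/P_cr) = (1/2)·√(π²×1.51×10^7×4.608×10^-2/2.840×10^4)
L = 7.78 in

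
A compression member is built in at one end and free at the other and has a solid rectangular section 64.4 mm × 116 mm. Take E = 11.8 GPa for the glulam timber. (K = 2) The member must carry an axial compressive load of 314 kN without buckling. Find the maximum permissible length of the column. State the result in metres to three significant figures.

Buckling occurs about the weak axis: I_min = h·b³/12 with b = 64.4 mm (the shorter side).
I_min = 116×64.4³/12 = 2.582×10^6 mm⁴
I = 2.582×10^-6 m⁴
At the buckling limit P_cr = P = 3.140×10^5 N
From P_cr = π²EI/(K·L)²:  L = (1/K)·√(π²EI/P_cr) = (1/2)·√(π²×1.18×10^10×2.582×10^-6/3.140×10^5)
L = 0.489 m

L_max ≈ 0.489 m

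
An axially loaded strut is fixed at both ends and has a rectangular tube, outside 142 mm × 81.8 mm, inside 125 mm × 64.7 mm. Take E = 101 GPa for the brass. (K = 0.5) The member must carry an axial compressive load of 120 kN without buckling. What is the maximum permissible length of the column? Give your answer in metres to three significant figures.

L_max ≈ 11.0 m

Weak-axis I_min = (h_o·b_o³ − h_i·b_i³)/12 with b_o = 81.8, b_i = 64.70 mm (shorter outer/inner sides).
I_min = (142×81.8³ − 125.0×64.70³)/12 = 3.656×10^6 mm⁴
I = 3.656×10^-6 m⁴
At the buckling limit P_cr = P = 1.200×10^5 N
From P_cr = π²EI/(K·L)²:  L = (1/K)·√(π²EI/P_cr) = (1/0.5)·√(π²×1.01×10^11×3.656×10^-6/1.200×10^5)
L = 11.0 m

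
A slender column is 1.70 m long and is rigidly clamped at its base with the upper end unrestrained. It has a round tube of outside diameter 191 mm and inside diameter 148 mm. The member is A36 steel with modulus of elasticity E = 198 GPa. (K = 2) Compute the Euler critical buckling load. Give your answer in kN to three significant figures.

P_cr ≈ 7060 kN

d_o = 191 mm, d_i = 148 mm
I = π(d_o⁴ − d_i⁴)/64 = π(191⁴ − 148.0⁴)/64 = 4.178×10^7 mm⁴
I = 4.178×10^7 mm⁴ = 4.178×10^-5 m⁴
Effective length L_e = K·L = 2 × 1.70 = 3.400 m
P_cr = π²EI / L_e² = π² × 198×10⁹ × 4.178×10^-5 / 3.400² = 7.062×10^6 N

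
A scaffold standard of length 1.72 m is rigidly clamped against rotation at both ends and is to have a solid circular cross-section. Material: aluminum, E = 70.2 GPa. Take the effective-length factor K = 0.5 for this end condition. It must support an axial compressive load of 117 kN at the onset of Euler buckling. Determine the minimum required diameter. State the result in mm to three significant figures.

L_e = K·L = 0.5 × 1.72 = 0.8600 m
Required I = P_cr·L_e²/(π²E) = 1.170×10^5 × 0.8600² / (π² × 7.02×10^10) = 1.249×10^-7 m⁴
I_req = 1.249×10^5 mm⁴
Solid circle: I = πd⁴/64  ⇒  d = (64I/π)^(1/4) = (64×1.249×10^5/π)^(1/4) = 39.9 mm

d ≈ 39.9 mm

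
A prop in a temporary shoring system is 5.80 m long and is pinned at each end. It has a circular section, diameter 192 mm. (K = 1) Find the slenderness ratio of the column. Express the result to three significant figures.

I = πd⁴/64 = π×192⁴/64 = 6.671×10^7 mm⁴
A = 2.895×10^4 mm²;  r_min = √(I/A) = √(6.671×10^7/2.895×10^4) = 48.00 mm
L_e = K·L = 1 × 5.80 m = 5.800 m = 5800.0 mm
λ = L_e / r_min = 5800.0 / 48.00 = 121

λ ≈ 121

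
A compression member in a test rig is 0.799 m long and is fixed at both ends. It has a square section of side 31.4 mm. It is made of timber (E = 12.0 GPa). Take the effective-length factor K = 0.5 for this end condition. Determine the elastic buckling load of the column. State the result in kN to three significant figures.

P_cr ≈ 60.1 kN

I = a⁴/12 = 31.4⁴/12 = 8.101×10^4 mm⁴
I = 8.101×10^4 mm⁴ = 8.101×10^-8 m⁴
Effective length L_e = K·L = 0.5 × 0.799 = 0.3995 m
P_cr = π²EI / L_e² = π² × 12.0×10⁹ × 8.101×10^-8 / 0.3995² = 6.012×10^4 N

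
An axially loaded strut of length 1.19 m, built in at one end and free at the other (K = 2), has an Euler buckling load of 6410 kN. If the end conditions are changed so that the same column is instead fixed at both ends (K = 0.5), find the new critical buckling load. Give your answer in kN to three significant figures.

P_cr ∝ 1/K², so P_cr,new = P_cr,old × (K_old/K_new)² = 6410 × (2/0.5)²
= 6410 × 16.00 = 103000 kN

P_cr ≈ 103000 kN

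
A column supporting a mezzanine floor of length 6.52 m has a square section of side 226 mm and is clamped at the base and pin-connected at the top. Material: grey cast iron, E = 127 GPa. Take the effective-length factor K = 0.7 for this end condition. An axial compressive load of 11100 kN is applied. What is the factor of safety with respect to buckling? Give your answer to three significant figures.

n ≈ 1.18

I = a⁴/12 = 226⁴/12 = 2.174×10^8 mm⁴
I = 2.174×10^8 mm⁴ = 2.174×10^-4 m⁴
Effective length L_e = K·L = 0.7 × 6.52 = 4.564 m
P_cr = π²EI / L_e² = π² × 127×10⁹ × 2.174×10^-4 / 4.564² = 1.308×10^7 N
Factor of safety n = P_cr / P = 13082 / 11100 = 1.18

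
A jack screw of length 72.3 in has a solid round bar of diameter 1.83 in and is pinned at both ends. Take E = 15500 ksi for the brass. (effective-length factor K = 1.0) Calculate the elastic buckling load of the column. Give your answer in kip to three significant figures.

P_cr ≈ 16.1 kip

I = πd⁴/64 = π×1.83⁴/64 = 0.5505 in⁴
Effective length L_e = K·L = 1 × 72.3 = 72.30 in
P_cr = π²EI / L_e² = π² × 15500×10³ × 0.5505 / 72.30² = 1.611×10^4 lb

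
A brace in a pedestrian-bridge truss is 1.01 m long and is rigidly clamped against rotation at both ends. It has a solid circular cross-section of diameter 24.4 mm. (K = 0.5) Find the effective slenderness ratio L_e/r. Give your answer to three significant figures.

λ ≈ 82.8

For a solid circle r = d/4 = 24.4/4 = 6.100 mm
L_e = K·L = 0.5 × 1.01 m = 0.5050 m = 505.00 mm
λ = L_e / r_min = 505.00 / 6.100 = 82.8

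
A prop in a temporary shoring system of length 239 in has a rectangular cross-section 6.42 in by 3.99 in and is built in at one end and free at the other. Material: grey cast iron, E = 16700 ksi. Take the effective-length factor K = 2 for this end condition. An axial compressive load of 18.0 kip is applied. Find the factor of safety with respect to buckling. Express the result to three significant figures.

n ≈ 1.36

Buckling occurs about the weak axis: I_min = h·b³/12 with b = 3.99 in (the shorter side).
I_min = 6.42×3.99³/12 = 33.98 in⁴
Effective length L_e = K·L = 2 × 239 = 478.0 in
P_cr = π²EI / L_e² = π² × 16700×10³ × 33.98 / 478.0² = 2.452×10^4 lb
Factor of safety n = P_cr / P = 24.515 / 18.0 = 1.36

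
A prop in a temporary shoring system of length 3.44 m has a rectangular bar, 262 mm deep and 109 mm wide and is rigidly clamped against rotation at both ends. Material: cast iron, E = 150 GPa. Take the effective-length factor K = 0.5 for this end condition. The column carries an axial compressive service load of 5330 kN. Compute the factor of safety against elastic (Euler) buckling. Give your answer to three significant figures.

n ≈ 2.65

Buckling occurs about the weak axis: I_min = h·b³/12 with b = 109 mm (the shorter side).
I_min = 262×109³/12 = 2.827×10^7 mm⁴
I = 2.827×10^7 mm⁴ = 2.827×10^-5 m⁴
Effective length L_e = K·L = 0.5 × 3.44 = 1.720 m
P_cr = π²EI / L_e² = π² × 150×10⁹ × 2.827×10^-5 / 1.720² = 1.415×10^7 N
Factor of safety n = P_cr / P = 14149 / 5330 = 2.65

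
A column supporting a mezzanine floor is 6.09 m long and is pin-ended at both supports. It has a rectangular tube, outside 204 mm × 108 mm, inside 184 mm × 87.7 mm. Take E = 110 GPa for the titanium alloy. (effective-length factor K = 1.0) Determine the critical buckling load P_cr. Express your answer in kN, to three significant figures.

Weak-axis I_min = (h_o·b_o³ − h_i·b_i³)/12 with b_o = 108, b_i = 87.70 mm (shorter outer/inner sides).
I_min = (204×108³ − 184.0×87.70³)/12 = 1.107×10^7 mm⁴
I = 1.107×10^7 mm⁴ = 1.107×10^-5 m⁴
Effective length L_e = K·L = 1 × 6.09 = 6.090 m
P_cr = π²EI / L_e² = π² × 110×10⁹ × 1.107×10^-5 / 6.090² = 3.241×10^5 N

P_cr ≈ 324 kN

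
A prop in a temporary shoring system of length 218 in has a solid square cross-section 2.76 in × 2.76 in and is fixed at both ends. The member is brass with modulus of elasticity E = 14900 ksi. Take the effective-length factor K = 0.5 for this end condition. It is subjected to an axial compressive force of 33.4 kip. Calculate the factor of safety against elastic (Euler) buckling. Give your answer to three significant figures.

I = a⁴/12 = 2.76⁴/12 = 4.836 in⁴
Effective length L_e = K·L = 0.5 × 218 = 109.0 in
P_cr = π²EI / L_e² = π² × 14900×10³ × 4.836 / 109.0² = 5.985×10^4 lb
Factor of safety n = P_cr / P = 59.853 / 33.4 = 1.79

n ≈ 1.79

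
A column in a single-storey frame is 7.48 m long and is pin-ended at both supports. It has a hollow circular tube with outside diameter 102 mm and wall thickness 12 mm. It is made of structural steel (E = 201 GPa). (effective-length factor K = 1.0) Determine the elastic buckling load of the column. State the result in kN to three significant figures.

Inner diameter d_i = 102 − 2×12 = 78.00 mm
I = π(d_o⁴ − d_i⁴)/64 = π(102⁴ − 78.00⁴)/64 = 3.496×10^6 mm⁴
I = 3.496×10^6 mm⁴ = 3.496×10^-6 m⁴
Effective length L_e = K·L = 1 × 7.48 = 7.480 m
P_cr = π²EI / L_e² = π² × 201×10⁹ × 3.496×10^-6 / 7.480² = 1.240×10^5 N

P_cr ≈ 124 kN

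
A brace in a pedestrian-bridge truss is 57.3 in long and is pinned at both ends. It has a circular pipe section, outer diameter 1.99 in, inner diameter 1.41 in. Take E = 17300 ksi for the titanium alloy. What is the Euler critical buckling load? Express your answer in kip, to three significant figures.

P_cr ≈ 29.9 kip

d_o = 1.99 in, d_i = 1.41 in
I = π(d_o⁴ − d_i⁴)/64 = π(1.99⁴ − 1.410⁴)/64 = 0.5758 in⁴
Effective length L_e = K·L = 1 × 57.3 = 57.30 in
P_cr = π²EI / L_e² = π² × 17300×10³ × 0.5758 / 57.30² = 2.994×10^4 lb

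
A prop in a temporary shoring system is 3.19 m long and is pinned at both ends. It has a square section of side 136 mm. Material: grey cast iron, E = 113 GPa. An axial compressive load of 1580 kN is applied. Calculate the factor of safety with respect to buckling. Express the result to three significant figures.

I = a⁴/12 = 136⁴/12 = 2.851×10^7 mm⁴
I = 2.851×10^7 mm⁴ = 2.851×10^-5 m⁴
Effective length L_e = K·L = 1 × 3.19 = 3.190 m
P_cr = π²EI / L_e² = π² × 113×10⁹ × 2.851×10^-5 / 3.190² = 3.124×10^6 N
Factor of safety n = P_cr / P = 3124.4 / 1580 = 1.98

n ≈ 1.98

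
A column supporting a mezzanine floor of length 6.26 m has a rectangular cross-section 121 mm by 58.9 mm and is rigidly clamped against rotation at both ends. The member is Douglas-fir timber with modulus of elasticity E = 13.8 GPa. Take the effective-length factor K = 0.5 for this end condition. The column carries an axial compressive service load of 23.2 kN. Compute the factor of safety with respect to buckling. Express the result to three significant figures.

n ≈ 1.23

Buckling occurs about the weak axis: I_min = h·b³/12 with b = 58.9 mm (the shorter side).
I_min = 121×58.9³/12 = 2.060×10^6 mm⁴
I = 2.060×10^6 mm⁴ = 2.060×10^-6 m⁴
Effective length L_e = K·L = 0.5 × 6.26 = 3.130 m
P_cr = π²EI / L_e² = π² × 13.8×10⁹ × 2.060×10^-6 / 3.130² = 2.864×10^4 N
Factor of safety n = P_cr / P = 28.644 / 23.2 = 1.23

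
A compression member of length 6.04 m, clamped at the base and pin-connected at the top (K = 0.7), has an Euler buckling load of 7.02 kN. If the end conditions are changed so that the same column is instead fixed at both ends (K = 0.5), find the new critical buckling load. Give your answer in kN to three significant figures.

P_cr ∝ 1/K², so P_cr,new = P_cr,old × (K_old/K_new)² = 7.02 × (0.7/0.5)²
= 7.02 × 1.960 = 13.8 kN

P_cr ≈ 13.8 kN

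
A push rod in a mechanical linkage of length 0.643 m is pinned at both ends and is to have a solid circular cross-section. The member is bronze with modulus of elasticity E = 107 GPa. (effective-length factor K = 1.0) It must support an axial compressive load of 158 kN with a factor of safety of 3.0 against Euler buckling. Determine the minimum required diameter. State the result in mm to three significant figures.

d ≈ 44.1 mm

Required P_cr = n·P = 3.0 × 158 = 474.0 kN
L_e = K·L = 1 × 0.643 = 0.6430 m
Required I = P_cr·L_e²/(π²E) = 4.740×10^5 × 0.6430² / (π² × 1.07×10^11) = 1.856×10^-7 m⁴
I_req = 1.856×10^5 mm⁴
Solid circle: I = πd⁴/64  ⇒  d = (64I/π)^(1/4) = (64×1.856×10^5/π)^(1/4) = 44.1 mm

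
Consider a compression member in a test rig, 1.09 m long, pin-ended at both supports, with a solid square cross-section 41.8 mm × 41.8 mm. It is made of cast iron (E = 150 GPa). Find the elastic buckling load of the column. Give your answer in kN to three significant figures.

P_cr ≈ 317 kN

I = a⁴/12 = 41.8⁴/12 = 2.544×10^5 mm⁴
I = 2.544×10^5 mm⁴ = 2.544×10^-7 m⁴
Effective length L_e = K·L = 1 × 1.09 = 1.090 m
P_cr = π²EI / L_e² = π² × 150×10⁹ × 2.544×10^-7 / 1.090² = 3.170×10^5 N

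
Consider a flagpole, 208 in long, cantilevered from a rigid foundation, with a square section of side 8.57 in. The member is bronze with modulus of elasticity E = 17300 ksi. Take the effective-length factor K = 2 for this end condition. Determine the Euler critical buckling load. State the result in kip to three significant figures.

P_cr ≈ 444 kip

I = a⁴/12 = 8.57⁴/12 = 449.5 in⁴
Effective length L_e = K·L = 2 × 208 = 416.0 in
P_cr = π²EI / L_e² = π² × 17300×10³ × 449.5 / 416.0² = 4.435×10^5 lb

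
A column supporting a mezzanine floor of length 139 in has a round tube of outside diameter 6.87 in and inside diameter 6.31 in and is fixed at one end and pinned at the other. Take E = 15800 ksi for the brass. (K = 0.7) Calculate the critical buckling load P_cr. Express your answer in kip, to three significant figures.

d_o = 6.87 in, d_i = 6.31 in
I = π(d_o⁴ − d_i⁴)/64 = π(6.87⁴ − 6.310⁴)/64 = 31.53 in⁴
Effective length L_e = K·L = 0.7 × 139 = 97.30 in
P_cr = π²EI / L_e² = π² × 15800×10³ × 31.53 / 97.30² = 5.193×10^5 lb

P_cr ≈ 519 kip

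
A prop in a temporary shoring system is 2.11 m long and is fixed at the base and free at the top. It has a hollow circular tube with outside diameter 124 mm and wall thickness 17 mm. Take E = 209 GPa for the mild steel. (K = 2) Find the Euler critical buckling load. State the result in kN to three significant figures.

P_cr ≈ 971 kN

Inner diameter d_i = 124 − 2×17 = 90.00 mm
I = π(d_o⁴ − d_i⁴)/64 = π(124⁴ − 90.00⁴)/64 = 8.385×10^6 mm⁴
I = 8.385×10^6 mm⁴ = 8.385×10^-6 m⁴
Effective length L_e = K·L = 2 × 2.11 = 4.220 m
P_cr = π²EI / L_e² = π² × 209×10⁹ × 8.385×10^-6 / 4.220² = 9.712×10^5 N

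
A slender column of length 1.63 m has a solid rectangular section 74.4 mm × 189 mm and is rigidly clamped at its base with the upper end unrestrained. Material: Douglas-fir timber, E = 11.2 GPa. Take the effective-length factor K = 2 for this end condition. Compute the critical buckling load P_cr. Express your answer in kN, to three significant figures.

Buckling occurs about the weak axis: I_min = h·b³/12 with b = 74.4 mm (the shorter side).
I_min = 189×74.4³/12 = 6.486×10^6 mm⁴
I = 6.486×10^6 mm⁴ = 6.486×10^-6 m⁴
Effective length L_e = K·L = 2 × 1.63 = 3.260 m
P_cr = π²EI / L_e² = π² × 11.2×10⁹ × 6.486×10^-6 / 3.260² = 6.747×10^4 N

P_cr ≈ 67.5 kN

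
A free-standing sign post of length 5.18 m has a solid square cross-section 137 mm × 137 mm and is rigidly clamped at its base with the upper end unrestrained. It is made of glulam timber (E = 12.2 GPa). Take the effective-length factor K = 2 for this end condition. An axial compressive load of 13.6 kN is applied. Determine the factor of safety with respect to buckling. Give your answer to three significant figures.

n ≈ 2.42

I = a⁴/12 = 137⁴/12 = 2.936×10^7 mm⁴
I = 2.936×10^7 mm⁴ = 2.936×10^-5 m⁴
Effective length L_e = K·L = 2 × 5.18 = 10.36 m
P_cr = π²EI / L_e² = π² × 12.2×10⁹ × 2.936×10^-5 / 10.36² = 3.293×10^4 N
Factor of safety n = P_cr / P = 32.934 / 13.6 = 2.42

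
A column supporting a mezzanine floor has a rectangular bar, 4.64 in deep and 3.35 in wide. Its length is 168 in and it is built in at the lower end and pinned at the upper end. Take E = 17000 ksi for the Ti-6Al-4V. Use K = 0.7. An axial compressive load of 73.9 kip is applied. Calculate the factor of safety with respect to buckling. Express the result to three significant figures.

n ≈ 2.39

Buckling occurs about the weak axis: I_min = h·b³/12 with b = 3.35 in (the shorter side).
I_min = 4.64×3.35³/12 = 14.54 in⁴
Effective length L_e = K·L = 0.7 × 168 = 117.6 in
P_cr = π²EI / L_e² = π² × 17000×10³ × 14.54 / 117.6² = 1.764×10^5 lb
Factor of safety n = P_cr / P = 176.36 / 73.9 = 2.39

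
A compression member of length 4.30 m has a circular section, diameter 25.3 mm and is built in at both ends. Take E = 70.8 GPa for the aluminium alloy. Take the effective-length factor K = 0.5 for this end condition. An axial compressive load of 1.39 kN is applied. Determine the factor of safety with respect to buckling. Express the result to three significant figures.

I = πd⁴/64 = π×25.3⁴/64 = 2.011×10^4 mm⁴
I = 2.011×10^4 mm⁴ = 2.011×10^-8 m⁴
Effective length L_e = K·L = 0.5 × 4.30 = 2.150 m
P_cr = π²EI / L_e² = π² × 70.8×10⁹ × 2.011×10^-8 / 2.150² = 3.040×10^3 N
Factor of safety n = P_cr / P = 3.0402 / 1.39 = 2.19

n ≈ 2.19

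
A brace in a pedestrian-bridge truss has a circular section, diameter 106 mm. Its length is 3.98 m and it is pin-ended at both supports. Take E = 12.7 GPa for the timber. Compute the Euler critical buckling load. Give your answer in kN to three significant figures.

I = πd⁴/64 = π×106⁴/64 = 6.197×10^6 mm⁴
I = 6.197×10^6 mm⁴ = 6.197×10^-6 m⁴
Effective length L_e = K·L = 1 × 3.98 = 3.980 m
P_cr = π²EI / L_e² = π² × 12.7×10⁹ × 6.197×10^-6 / 3.980² = 4.904×10^4 N

P_cr ≈ 49.0 kN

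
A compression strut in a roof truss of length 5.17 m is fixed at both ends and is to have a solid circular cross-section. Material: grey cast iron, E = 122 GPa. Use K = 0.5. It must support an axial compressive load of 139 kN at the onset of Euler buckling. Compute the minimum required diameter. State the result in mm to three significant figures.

L_e = K·L = 0.5 × 5.17 = 2.585 m
Required I = P_cr·L_e²/(π²E) = 1.390×10^5 × 2.585² / (π² × 1.22×10^11) = 7.714×10^-7 m⁴
I_req = 7.714×10^5 mm⁴
Solid circle: I = πd⁴/64  ⇒  d = (64I/π)^(1/4) = (64×7.714×10^5/π)^(1/4) = 63.0 mm

d ≈ 63.0 mm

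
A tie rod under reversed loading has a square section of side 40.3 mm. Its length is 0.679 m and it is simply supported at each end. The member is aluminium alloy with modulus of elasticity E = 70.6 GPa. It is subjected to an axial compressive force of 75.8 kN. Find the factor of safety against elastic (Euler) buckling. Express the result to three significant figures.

I = a⁴/12 = 40.3⁴/12 = 2.198×10^5 mm⁴
I = 2.198×10^5 mm⁴ = 2.198×10^-7 m⁴
Effective length L_e = K·L = 1 × 0.679 = 0.6790 m
P_cr = π²EI / L_e² = π² × 70.6×10⁹ × 2.198×10^-7 / 0.6790² = 3.322×10^5 N
Factor of safety n = P_cr / P = 332.20 / 75.8 = 4.38

n ≈ 4.38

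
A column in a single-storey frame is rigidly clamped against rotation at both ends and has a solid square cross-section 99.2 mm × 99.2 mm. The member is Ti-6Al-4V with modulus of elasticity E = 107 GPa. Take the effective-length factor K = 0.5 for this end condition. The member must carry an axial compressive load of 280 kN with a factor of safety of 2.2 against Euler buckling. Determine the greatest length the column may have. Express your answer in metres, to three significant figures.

L_max ≈ 7.44 m

I = a⁴/12 = 99.2⁴/12 = 8.070×10^6 mm⁴
I = 8.070×10^-6 m⁴
Required critical load P_cr = n·P = 2.2 × 280 = 616.0 kN = 6.160×10^5 N
From P_cr = π²EI/(K·L)²:  L = (1/K)·√(π²EI/P_cr) = (1/0.5)·√(π²×1.07×10^11×8.070×10^-6/6.160×10^5)
L = 7.44 m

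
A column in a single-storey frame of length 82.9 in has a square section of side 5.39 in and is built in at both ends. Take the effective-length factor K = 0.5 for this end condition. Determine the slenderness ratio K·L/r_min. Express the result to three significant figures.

For a square r = a/√12 = 5.39/√12 = 1.556 in
L_e = K·L = 0.5 × 82.9 = 41.45 in
λ = L_e / r_min = 41.450 / 1.556 = 26.6

λ ≈ 26.6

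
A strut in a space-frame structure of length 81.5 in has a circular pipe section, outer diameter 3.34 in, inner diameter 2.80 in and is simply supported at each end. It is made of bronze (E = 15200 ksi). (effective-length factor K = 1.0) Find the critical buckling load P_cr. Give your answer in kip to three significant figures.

d_o = 3.34 in, d_i = 2.80 in
I = π(d_o⁴ − d_i⁴)/64 = π(3.34⁴ − 2.800⁴)/64 = 3.092 in⁴
Effective length L_e = K·L = 1 × 81.5 = 81.50 in
P_cr = π²EI / L_e² = π² × 15200×10³ × 3.092 / 81.50² = 6.983×10^4 lb

P_cr ≈ 69.8 kip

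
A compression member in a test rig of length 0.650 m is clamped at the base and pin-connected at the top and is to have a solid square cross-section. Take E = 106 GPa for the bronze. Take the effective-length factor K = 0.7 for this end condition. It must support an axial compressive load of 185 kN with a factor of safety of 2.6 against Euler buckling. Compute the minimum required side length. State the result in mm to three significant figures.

Required P_cr = n·P = 2.6 × 185 = 481.0 kN
L_e = K·L = 0.7 × 0.650 = 0.4550 m
Required I = P_cr·L_e²/(π²E) = 4.810×10^5 × 0.4550² / (π² × 1.06×10^11) = 9.518×10^-8 m⁴
I_req = 9.518×10^4 mm⁴
Solid square: I = a⁴/12  ⇒  a = (12I)^(1/4) = (12×9.518×10^4)^(1/4) = 32.7 mm

a ≈ 32.7 mm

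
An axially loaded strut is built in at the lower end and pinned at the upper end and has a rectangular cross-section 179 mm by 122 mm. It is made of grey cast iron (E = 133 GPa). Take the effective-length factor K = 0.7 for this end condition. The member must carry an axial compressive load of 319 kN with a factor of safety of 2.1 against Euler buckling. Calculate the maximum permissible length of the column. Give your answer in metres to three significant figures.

L_max ≈ 10.4 m

Buckling occurs about the weak axis: I_min = h·b³/12 with b = 122 mm (the shorter side).
I_min = 179×122³/12 = 2.709×10^7 mm⁴
I = 2.709×10^-5 m⁴
Required critical load P_cr = n·P = 2.1 × 319 = 669.9 kN = 6.699×10^5 N
From P_cr = π²EI/(K·L)²:  L = (1/K)·√(π²EI/P_cr) = (1/0.7)·√(π²×1.33×10^11×2.709×10^-5/6.699×10^5)
L = 10.4 m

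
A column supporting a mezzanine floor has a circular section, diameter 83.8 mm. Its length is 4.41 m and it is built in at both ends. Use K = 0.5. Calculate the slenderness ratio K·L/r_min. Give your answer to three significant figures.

For a solid circle r = d/4 = 83.8/4 = 20.95 mm
L_e = K·L = 0.5 × 4.41 m = 2.205 m = 2205.0 mm
λ = L_e / r_min = 2205.0 / 20.95 = 105

λ ≈ 105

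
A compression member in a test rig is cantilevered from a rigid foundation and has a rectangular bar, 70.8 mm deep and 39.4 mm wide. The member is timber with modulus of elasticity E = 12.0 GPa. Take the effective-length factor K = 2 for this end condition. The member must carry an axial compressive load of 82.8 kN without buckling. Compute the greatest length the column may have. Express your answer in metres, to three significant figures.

Buckling occurs about the weak axis: I_min = h·b³/12 with b = 39.4 mm (the shorter side).
I_min = 70.8×39.4³/12 = 3.609×10^5 mm⁴
I = 3.609×10^-7 m⁴
At the buckling limit P_cr = P = 8.280×10^4 N
From P_cr = π²EI/(K·L)²:  L = (1/K)·√(π²EI/P_cr) = (1/2)·√(π²×1.20×10^10×3.609×10^-7/8.280×10^4)
L = 0.359 m

L_max ≈ 0.359 m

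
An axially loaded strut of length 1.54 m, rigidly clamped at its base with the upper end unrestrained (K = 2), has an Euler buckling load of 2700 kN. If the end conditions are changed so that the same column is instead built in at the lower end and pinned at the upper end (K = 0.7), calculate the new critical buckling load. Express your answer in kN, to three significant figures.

P_cr ∝ 1/K², so P_cr,new = P_cr,old × (K_old/K_new)² = 2700 × (2/0.7)²
= 2700 × 8.163 = 22000 kN

P_cr ≈ 22000 kN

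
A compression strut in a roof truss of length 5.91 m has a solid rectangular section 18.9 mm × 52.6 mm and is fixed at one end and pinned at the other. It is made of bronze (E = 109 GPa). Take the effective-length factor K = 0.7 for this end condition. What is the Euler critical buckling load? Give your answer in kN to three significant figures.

P_cr ≈ 1.86 kN

Buckling occurs about the weak axis: I_min = h·b³/12 with b = 18.9 mm (the shorter side).
I_min = 52.6×18.9³/12 = 2.959×10^4 mm⁴
I = 2.959×10^4 mm⁴ = 2.959×10^-8 m⁴
Effective length L_e = K·L = 0.7 × 5.91 = 4.137 m
P_cr = π²EI / L_e² = π² × 109×10⁹ × 2.959×10^-8 / 4.137² = 1.860×10^3 N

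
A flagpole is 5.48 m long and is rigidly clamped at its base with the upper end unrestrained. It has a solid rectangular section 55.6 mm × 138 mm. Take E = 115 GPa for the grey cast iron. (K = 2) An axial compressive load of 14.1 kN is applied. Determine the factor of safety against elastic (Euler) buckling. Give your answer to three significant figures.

Buckling occurs about the weak axis: I_min = h·b³/12 with b = 55.6 mm (the shorter side).
I_min = 138×55.6³/12 = 1.977×10^6 mm⁴
I = 1.977×10^6 mm⁴ = 1.977×10^-6 m⁴
Effective length L_e = K·L = 2 × 5.48 = 10.96 m
P_cr = π²EI / L_e² = π² × 115×10⁹ × 1.977×10^-6 / 10.96² = 1.868×10^4 N
Factor of safety n = P_cr / P = 18.677 / 14.1 = 1.32

n ≈ 1.32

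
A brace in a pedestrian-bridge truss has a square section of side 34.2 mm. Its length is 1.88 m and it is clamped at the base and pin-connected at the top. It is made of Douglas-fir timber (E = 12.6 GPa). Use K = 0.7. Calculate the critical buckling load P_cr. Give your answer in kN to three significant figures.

I = a⁴/12 = 34.2⁴/12 = 1.140×10^5 mm⁴
I = 1.140×10^5 mm⁴ = 1.140×10^-7 m⁴
Effective length L_e = K·L = 0.7 × 1.88 = 1.316 m
P_cr = π²EI / L_e² = π² × 12.6×10⁹ × 1.140×10^-7 / 1.316² = 8.186×10^3 N

P_cr ≈ 8.19 kN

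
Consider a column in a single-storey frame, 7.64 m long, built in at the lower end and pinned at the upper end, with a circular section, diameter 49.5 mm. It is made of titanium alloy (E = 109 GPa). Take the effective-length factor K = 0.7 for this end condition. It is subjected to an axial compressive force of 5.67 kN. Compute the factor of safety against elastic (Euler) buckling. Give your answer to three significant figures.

n ≈ 1.96

I = πd⁴/64 = π×49.5⁴/64 = 2.947×10^5 mm⁴
I = 2.947×10^5 mm⁴ = 2.947×10^-7 m⁴
Effective length L_e = K·L = 0.7 × 7.64 = 5.348 m
P_cr = π²EI / L_e² = π² × 109×10⁹ × 2.947×10^-7 / 5.348² = 1.108×10^4 N
Factor of safety n = P_cr / P = 11.085 / 5.67 = 1.96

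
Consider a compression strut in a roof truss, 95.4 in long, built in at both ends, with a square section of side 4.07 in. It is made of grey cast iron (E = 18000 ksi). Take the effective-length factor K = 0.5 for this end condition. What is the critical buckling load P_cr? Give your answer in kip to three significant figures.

P_cr ≈ 1790 kip

I = a⁴/12 = 4.07⁴/12 = 22.87 in⁴
Effective length L_e = K·L = 0.5 × 95.4 = 47.70 in
P_cr = π²EI / L_e² = π² × 18000×10³ × 22.87 / 47.70² = 1.785×10^6 lb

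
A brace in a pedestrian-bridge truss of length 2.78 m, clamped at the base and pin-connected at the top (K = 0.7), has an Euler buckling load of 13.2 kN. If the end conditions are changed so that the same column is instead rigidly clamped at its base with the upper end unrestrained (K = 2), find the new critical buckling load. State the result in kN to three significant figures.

P_cr ∝ 1/K², so P_cr,new = P_cr,old × (K_old/K_new)² = 13.2 × (0.7/2)²
= 13.2 × 0.1225 = 1.62 kN

P_cr ≈ 1.62 kN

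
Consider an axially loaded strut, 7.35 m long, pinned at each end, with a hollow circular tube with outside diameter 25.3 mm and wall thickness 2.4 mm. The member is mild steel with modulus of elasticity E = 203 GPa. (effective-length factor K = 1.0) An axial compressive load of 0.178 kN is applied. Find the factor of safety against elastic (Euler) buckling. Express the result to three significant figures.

Inner diameter d_i = 25.3 − 2×2.4 = 20.50 mm
I = π(d_o⁴ − d_i⁴)/64 = π(25.3⁴ − 20.50⁴)/64 = 1.144×10^4 mm⁴
I = 1.144×10^4 mm⁴ = 1.144×10^-8 m⁴
Effective length L_e = K·L = 1 × 7.35 = 7.350 m
P_cr = π²EI / L_e² = π² × 203×10⁹ × 1.144×10^-8 / 7.350² = 424.4 N
Factor of safety n = P_cr / P = 0.42437 / 0.178 = 2.38

n ≈ 2.38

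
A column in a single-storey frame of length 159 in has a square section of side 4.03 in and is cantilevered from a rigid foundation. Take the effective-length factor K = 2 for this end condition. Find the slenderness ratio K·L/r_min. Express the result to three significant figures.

λ ≈ 273

I = a⁴/12 = 4.03⁴/12 = 21.98 in⁴
A = 16.24 in²;  r_min = √(I/A) = √(21.98/16.24) = 1.163 in
L_e = K·L = 2 × 159 = 318.0 in
λ = L_e / r_min = 318.00 / 1.163 = 273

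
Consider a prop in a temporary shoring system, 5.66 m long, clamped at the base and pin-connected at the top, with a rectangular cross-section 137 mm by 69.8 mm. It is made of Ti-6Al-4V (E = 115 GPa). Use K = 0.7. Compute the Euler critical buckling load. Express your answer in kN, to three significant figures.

P_cr ≈ 281 kN

Buckling occurs about the weak axis: I_min = h·b³/12 with b = 69.8 mm (the shorter side).
I_min = 137×69.8³/12 = 3.882×10^6 mm⁴
I = 3.882×10^6 mm⁴ = 3.882×10^-6 m⁴
Effective length L_e = K·L = 0.7 × 5.66 = 3.962 m
P_cr = π²EI / L_e² = π² × 115×10⁹ × 3.882×10^-6 / 3.962² = 2.807×10^5 N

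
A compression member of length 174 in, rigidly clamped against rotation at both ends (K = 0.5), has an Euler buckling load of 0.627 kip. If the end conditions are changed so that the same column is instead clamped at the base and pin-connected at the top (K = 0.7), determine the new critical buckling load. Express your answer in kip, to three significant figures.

P_cr ≈ 0.320 kip

P_cr ∝ 1/K², so P_cr,new = P_cr,old × (K_old/K_new)² = 0.627 × (0.5/0.7)²
= 0.627 × 0.5102 = 0.320 kip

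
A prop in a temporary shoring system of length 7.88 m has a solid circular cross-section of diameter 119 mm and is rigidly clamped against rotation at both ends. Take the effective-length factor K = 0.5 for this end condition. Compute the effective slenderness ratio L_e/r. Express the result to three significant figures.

λ ≈ 132

For a solid circle r = d/4 = 119/4 = 29.75 mm
L_e = K·L = 0.5 × 7.88 m = 3.940 m = 3940.0 mm
λ = L_e / r_min = 3940.0 / 29.75 = 132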